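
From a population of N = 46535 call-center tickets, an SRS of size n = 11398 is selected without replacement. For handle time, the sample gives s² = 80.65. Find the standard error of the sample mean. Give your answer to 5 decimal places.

0.07309

Under SRS without replacement, Var(ȳ) = (1 − f)·s²/n with f = n/N = 11398/46535 = 0.24493392.
Var(ȳ) = (1 − 0.24493392)·80.65/11398 = 0.75506608·0.0070758028 = 0.0053426987.
SE(ȳ) = √(0.0053426987) = 0.07309.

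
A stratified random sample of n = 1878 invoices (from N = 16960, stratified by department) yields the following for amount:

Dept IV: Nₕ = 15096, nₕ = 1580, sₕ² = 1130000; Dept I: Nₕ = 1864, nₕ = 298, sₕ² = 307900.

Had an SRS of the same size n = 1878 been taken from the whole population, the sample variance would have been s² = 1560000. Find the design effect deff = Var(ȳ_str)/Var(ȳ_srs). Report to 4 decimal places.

Var(ȳ_str) = Σ Wₕ²(1−fₕ)sₕ²/nₕ with Wₕ = Nₕ/16960:
  Dept IV: (15096/16960)²·(1−1580/15096)·1130000/1580 = 507.31737
  Dept I: (1864/16960)²·(1−298/1864)·307900/298 = 10.485265
  → Var(ȳ_str) = 517.80264.
Var(ȳ_srs) = (1 − 1878/16960)·1560000/1878 = 738.68979.
deff = 517.80264 / 738.68979 = 0.7010.

0.7010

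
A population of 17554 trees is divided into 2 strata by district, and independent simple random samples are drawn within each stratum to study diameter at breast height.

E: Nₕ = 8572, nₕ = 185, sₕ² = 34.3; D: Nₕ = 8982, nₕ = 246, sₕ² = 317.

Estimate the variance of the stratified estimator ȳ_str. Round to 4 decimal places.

Var(ȳ_str) = Σₕ Wₕ²(1 − fₕ)sₕ²/nₕ with Wₕ = Nₕ/N, N = 17554.
E: Wₕ = 0.48832175; term = 0.48832175²·(1 − 0.02158189)·34.3/185 = 0.04325726.
D: Wₕ = 0.51167825; term = 0.51167825²·(1 − 0.02738811)·317/246 = 0.32813884.
Sum = 0.3713961.

0.3714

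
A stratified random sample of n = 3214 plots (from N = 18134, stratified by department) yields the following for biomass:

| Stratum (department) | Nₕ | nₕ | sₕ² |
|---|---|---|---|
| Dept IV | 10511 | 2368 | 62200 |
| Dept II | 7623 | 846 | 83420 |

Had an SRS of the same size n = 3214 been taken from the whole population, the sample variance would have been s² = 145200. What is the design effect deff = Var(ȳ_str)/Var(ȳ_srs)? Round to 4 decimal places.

0.6007

Var(ȳ_str) = Σ Wₕ²(1−fₕ)sₕ²/nₕ with Wₕ = Nₕ/18134:
  Dept IV: (10511/18134)²·(1−2368/10511)·62200/2368 = 6.8367537
  Dept II: (7623/18134)²·(1−846/7623)·83420/846 = 15.490877
  → Var(ȳ_str) = 22.327631.
Var(ȳ_srs) = (1 − 3214/18134)·145200/3214 = 37.170291.
deff = 22.327631 / 37.170291 = 0.6007.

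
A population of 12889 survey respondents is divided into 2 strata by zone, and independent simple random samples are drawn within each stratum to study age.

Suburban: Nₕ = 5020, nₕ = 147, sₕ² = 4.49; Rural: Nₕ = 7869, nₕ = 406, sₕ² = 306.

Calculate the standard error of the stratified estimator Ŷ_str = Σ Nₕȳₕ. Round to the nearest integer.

Var(Ŷ_str) = Σₕ Nₕ²(1 − fₕ)sₕ²/nₕ.
Suburban: 5020²·(1 − 147/5020)·4.49/147 = 747186.7.
Rural: 7869²·(1 − 406/7869)·306/406 = 4.426173 × 10^7.
Sum = 4.5008917 × 10^7.
SE = √(4.5008917 × 10^7) = 6709.

6709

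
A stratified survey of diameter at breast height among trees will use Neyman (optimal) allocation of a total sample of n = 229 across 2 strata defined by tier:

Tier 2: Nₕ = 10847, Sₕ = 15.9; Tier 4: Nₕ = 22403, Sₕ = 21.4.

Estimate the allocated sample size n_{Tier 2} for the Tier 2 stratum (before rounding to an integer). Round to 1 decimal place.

Neyman allocation: nₕ = n·NₕSₕ / Σⱼ NⱼSⱼ.
Σ NⱼSⱼ = 10847·15.9 + 22403·21.4 = 651891.5.
n_{Tier 2} = 229·10847·15.9 / 651891.5 = 60.6.

60.6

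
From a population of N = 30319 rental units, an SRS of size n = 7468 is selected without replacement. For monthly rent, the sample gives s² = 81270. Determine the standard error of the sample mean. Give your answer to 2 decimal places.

Under SRS without replacement, Var(ȳ) = (1 − f)·s²/n with f = n/N = 7468/30319 = 0.24631419.
Var(ȳ) = (1 − 0.24631419)·81270/7468 = 0.75368581·10.882432 = 8.2019343.
SE(ȳ) = √(8.2019343) = 2.86.

2.86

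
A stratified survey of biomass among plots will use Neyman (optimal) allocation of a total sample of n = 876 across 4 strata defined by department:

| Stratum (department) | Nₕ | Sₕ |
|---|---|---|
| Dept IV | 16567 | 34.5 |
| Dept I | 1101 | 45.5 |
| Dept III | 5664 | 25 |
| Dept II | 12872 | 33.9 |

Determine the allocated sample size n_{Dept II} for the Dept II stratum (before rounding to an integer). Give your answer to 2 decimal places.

318.64

Neyman allocation: nₕ = n·NₕSₕ / Σⱼ NⱼSⱼ.
Σ NⱼSⱼ = 16567·34.5 + 1101·45.5 + 5664·25 + 12872·33.9 = 1.1996178 × 10^6.
n_{Dept II} = 876·12872·33.9 / (1.1996178 × 10^6) = 318.64.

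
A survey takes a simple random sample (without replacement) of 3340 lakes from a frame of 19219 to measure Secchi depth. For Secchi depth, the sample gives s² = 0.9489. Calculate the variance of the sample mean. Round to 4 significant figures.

2.347 × 10^-4

Under SRS without replacement, Var(ȳ) = (1 − f)·s²/n with f = n/N = 3340/19219 = 0.17378636.
Var(ȳ) = (1 − 0.17378636)·0.9489/3340 = 0.82621364·2.841018 × 10^-4 = 2.3472878 × 10^-4.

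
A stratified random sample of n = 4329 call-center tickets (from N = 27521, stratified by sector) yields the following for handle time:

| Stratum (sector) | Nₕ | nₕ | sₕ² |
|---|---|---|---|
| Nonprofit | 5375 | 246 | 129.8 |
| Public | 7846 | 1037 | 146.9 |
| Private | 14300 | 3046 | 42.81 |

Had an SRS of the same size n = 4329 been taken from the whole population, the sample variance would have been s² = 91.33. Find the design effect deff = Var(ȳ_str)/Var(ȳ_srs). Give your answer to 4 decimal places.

1.8102

Var(ȳ_str) = Σ Wₕ²(1−fₕ)sₕ²/nₕ with Wₕ = Nₕ/27521:
  Nonprofit: (5375/27521)²·(1−246/5375)·129.8/246 = 0.019205355
  Public: (7846/27521)²·(1−1037/7846)·146.9/1037 = 0.0099918581
  Private: (14300/27521)²·(1−3046/14300)·42.81/3046 = 0.0029862754
  → Var(ȳ_str) = 0.032183489.
Var(ȳ_srs) = (1 − 4329/27521)·91.33/4329 = 0.017778694.
deff = 0.032183489 / 0.017778694 = 1.8102.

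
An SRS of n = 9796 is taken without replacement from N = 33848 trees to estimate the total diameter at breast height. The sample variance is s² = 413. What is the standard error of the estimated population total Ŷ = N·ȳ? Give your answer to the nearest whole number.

Var(Ŷ) = N²·Var(ȳ) = N²·(1 − n/N)·s²/n.
f = 9796/33848 = 0.28941149; Var(ȳ) = 0.71058851·413/9796 = 0.029958458.
Var(Ŷ) = 33848² · 0.029958458 = 3.4323019 × 10^7.
SE(Ŷ) = √(3.4323019 × 10^7) = 5859.

5859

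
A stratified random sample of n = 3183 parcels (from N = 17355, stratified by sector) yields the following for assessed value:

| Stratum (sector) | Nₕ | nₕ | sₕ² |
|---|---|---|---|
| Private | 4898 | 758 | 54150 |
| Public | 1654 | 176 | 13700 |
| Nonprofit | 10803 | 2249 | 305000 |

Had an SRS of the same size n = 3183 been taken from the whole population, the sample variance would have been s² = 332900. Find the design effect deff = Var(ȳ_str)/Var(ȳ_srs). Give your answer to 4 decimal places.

Var(ȳ_str) = Σ Wₕ²(1−fₕ)sₕ²/nₕ with Wₕ = Nₕ/17355:
  Private: (4898/17355)²·(1−758/4898)·54150/758 = 4.8094913
  Public: (1654/17355)²·(1−176/1654)·13700/176 = 0.63178397
  Nonprofit: (10803/17355)²·(1−2249/10803)·305000/2249 = 41.607802
  → Var(ȳ_str) = 47.049077.
Var(ȳ_srs) = (1 − 3183/17355)·332900/3183 = 85.405076.
deff = 47.049077 / 85.405076 = 0.5509.

0.5509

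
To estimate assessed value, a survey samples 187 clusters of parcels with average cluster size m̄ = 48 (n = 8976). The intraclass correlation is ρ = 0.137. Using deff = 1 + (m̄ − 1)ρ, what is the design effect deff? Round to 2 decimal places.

deff = 1 + (48 − 1)·0.137 = 1 + 6.439 = 7.439.

7.44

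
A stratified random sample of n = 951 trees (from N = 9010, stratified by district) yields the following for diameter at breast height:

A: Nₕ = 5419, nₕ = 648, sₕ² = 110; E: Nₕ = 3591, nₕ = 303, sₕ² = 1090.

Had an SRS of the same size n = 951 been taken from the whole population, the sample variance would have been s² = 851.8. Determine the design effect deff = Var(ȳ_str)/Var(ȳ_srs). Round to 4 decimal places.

Var(ȳ_str) = Σ Wₕ²(1−fₕ)sₕ²/nₕ with Wₕ = Nₕ/9010:
  A: (5419/9010)²·(1−648/5419)·110/648 = 0.054062567
  E: (3591/9010)²·(1−303/3591)·1090/303 = 0.52321658
  → Var(ȳ_str) = 0.57727915.
Var(ȳ_srs) = (1 − 951/9010)·851.8/951 = 0.80114935.
deff = 0.57727915 / 0.80114935 = 0.7206.

0.7206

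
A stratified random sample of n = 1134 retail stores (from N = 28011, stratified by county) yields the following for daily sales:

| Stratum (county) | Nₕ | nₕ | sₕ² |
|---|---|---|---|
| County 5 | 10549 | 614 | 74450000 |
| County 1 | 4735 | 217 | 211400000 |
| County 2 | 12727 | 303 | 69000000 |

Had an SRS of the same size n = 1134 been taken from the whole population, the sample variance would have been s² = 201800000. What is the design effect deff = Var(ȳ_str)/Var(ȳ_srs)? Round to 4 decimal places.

0.5192

Var(ȳ_str) = Σ Wₕ²(1−fₕ)sₕ²/nₕ with Wₕ = Nₕ/28011:
  County 5: (10549/28011)²·(1−614/10549)·74450000/614 = 16196.392
  County 1: (4735/28011)²·(1−217/4735)·211400000/217 = 26561.6
  County 2: (12727/28011)²·(1−303/12727)·69000000/303 = 45891.972
  → Var(ȳ_str) = 88649.964.
Var(ȳ_srs) = (1 − 1134/28011)·201800000/1134 = 170749.83.
deff = 88649.964 / 170749.83 = 0.5192.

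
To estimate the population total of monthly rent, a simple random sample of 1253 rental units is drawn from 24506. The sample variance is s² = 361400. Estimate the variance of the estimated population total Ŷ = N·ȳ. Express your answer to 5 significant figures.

Var(Ŷ) = N²·Var(ȳ) = N²·(1 − n/N)·s²/n.
f = 1253/24506 = 0.05113034; Var(ȳ) = 0.94886966·361400/1253 = 273.68036.
Var(Ŷ) = 24506² · 273.68036 = 1.6435711 × 10^11.

1.6436 × 10^11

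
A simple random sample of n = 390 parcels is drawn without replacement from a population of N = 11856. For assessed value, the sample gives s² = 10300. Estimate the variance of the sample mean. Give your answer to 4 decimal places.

Under SRS without replacement, Var(ȳ) = (1 − f)·s²/n with f = n/N = 390/11856 = 0.03289474.
Var(ȳ) = (1 − 0.03289474)·10300/390 = 0.96710526·26.410256 = 25.541498.

25.5415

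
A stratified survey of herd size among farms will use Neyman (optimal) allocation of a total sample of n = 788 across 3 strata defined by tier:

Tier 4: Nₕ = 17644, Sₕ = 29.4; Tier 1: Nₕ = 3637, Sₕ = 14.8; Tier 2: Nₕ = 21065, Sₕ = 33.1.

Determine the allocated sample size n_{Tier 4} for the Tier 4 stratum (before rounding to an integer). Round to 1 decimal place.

321.9

Neyman allocation: nₕ = n·NₕSₕ / Σⱼ NⱼSⱼ.
Σ NⱼSⱼ = 17644·29.4 + 3637·14.8 + 21065·33.1 = 1.2698127 × 10^6.
n_{Tier 4} = 788·17644·29.4 / (1.2698127 × 10^6) = 321.9.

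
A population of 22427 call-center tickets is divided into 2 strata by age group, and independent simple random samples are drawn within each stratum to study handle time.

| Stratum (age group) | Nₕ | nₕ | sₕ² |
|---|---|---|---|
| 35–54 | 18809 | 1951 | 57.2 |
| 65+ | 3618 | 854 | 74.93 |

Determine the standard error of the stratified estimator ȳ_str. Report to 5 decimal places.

0.14222

Var(ȳ_str) = Σₕ Wₕ²(1 − fₕ)sₕ²/nₕ with Wₕ = Nₕ/N, N = 22427.
35–54: Wₕ = 0.83867660; term = 0.83867660²·(1 − 0.10372694)·57.2/1951 = 0.018482816.
65+: Wₕ = 0.16132340; term = 0.16132340²·(1 − 0.23604201)·74.93/854 = 0.0017444643.
Sum = 0.02022728.
SE = √(0.02022728) = 0.14222.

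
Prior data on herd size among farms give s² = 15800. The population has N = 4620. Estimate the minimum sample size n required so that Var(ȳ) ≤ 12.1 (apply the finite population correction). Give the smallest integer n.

Without fpc, n₀ = s²/D = 15800/12.1 = 1305.7851.
With fpc, (1 − n/N)·s²/n ≤ D requires n ≥ n₀/(1 + n₀/N) = 1305.7851/(1 + 1305.7851/4620) = 1018.0469.
Rounding up, n = 1019.

1019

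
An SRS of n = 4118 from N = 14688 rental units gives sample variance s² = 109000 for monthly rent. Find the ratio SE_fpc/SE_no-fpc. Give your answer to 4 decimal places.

0.8483

f = n/N = 4118/14688 = 0.28036492.
SE_no-fpc = √(s²/n) = 5.1448187; SE_fpc = √((1−f)s²/n) = 4.364417.
Ratio = √(1−f) = 0.84831308.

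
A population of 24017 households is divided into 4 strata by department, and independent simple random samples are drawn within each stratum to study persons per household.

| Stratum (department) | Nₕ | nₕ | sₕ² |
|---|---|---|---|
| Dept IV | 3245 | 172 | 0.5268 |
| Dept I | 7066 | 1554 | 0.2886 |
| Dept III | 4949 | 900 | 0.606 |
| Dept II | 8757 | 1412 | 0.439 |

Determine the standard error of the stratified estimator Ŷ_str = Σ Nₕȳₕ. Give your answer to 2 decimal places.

266.96

Var(Ŷ_str) = Σₕ Nₕ²(1 − fₕ)sₕ²/nₕ.
Dept IV: 3245²·(1 − 172/3245)·0.5268/172 = 30541.797.
Dept I: 7066²·(1 − 1554/7066)·0.2886/1554 = 7233.1614.
Dept III: 4949²·(1 − 900/4949)·0.606/900 = 13492.591.
Dept II: 8757²·(1 − 1412/8757)·0.439/1412 = 19997.558.
Sum = 71265.107.
SE = √(71265.107) = 266.96.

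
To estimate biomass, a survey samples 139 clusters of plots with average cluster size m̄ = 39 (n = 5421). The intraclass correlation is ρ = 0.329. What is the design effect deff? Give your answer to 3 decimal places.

13.502

deff = 1 + (39 − 1)·0.329 = 1 + 12.502 = 13.502.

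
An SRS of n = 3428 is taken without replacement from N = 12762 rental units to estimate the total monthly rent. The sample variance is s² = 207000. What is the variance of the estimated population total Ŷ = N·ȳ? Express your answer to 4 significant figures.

7.193 × 10^9

Var(Ŷ) = N²·Var(ȳ) = N²·(1 − n/N)·s²/n.
f = 3428/12762 = 0.26860994; Var(ȳ) = 0.73139006·207000/3428 = 44.165036.
Var(Ŷ) = 12762² · 44.165036 = 7.1930995 × 10^9.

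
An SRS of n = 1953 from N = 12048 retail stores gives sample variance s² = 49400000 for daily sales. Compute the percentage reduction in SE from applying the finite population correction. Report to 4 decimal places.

f = n/N = 1953/12048 = 0.16210159.
SE_no-fpc = √(s²/n) = 159.04219; SE_fpc = √((1−f)s²/n) = 145.58212.
Ratio = √(1−f) = 0.91536791. Reduction = 100·(1 − 0.91536791) = 8.4632%.

8.4632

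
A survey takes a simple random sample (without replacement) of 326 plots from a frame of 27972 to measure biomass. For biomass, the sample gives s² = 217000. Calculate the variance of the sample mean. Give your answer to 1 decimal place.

Under SRS without replacement, Var(ȳ) = (1 − f)·s²/n with f = n/N = 326/27972 = 0.01165451.
Var(ȳ) = (1 − 0.01165451)·217000/326 = 0.98834549·665.64417 = 657.88641.

657.9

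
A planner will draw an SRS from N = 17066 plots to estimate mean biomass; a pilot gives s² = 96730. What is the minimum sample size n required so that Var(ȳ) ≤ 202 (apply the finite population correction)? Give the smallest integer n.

Without fpc, n₀ = s²/D = 96730/202 = 478.8614.
With fpc, (1 − n/N)·s²/n ≤ D requires n ≥ n₀/(1 + n₀/N) = 478.8614/(1 + 478.8614/17066) = 465.7916.
Rounding up, n = 466.

466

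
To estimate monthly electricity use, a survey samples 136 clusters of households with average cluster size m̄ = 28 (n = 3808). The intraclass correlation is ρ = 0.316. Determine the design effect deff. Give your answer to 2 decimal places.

deff = 1 + (28 − 1)·0.316 = 1 + 8.532 = 9.532.

9.53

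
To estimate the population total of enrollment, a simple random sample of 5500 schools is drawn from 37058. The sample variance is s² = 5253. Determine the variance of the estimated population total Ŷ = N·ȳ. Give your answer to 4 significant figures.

Var(Ŷ) = N²·Var(ȳ) = N²·(1 − n/N)·s²/n.
f = 5500/37058 = 0.14841600; Var(ȳ) = 0.85158400·5253/5500 = 0.81334014.
Var(Ŷ) = 37058² · 0.81334014 = 1.1169562 × 10^9.

1.117 × 10^9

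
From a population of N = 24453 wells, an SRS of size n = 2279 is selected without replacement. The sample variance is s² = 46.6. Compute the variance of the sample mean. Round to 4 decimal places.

0.0185

Under SRS without replacement, Var(ȳ) = (1 − f)·s²/n with f = n/N = 2279/24453 = 0.09319920.
Var(ȳ) = (1 − 0.09319920)·46.6/2279 = 0.90680080·0.020447565 = 0.018541868.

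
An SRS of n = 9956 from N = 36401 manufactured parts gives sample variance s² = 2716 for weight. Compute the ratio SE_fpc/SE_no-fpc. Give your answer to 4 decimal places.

0.8523

f = n/N = 9956/36401 = 0.27350897.
SE_no-fpc = √(s²/n) = 0.5223029; SE_fpc = √((1−f)s²/n) = 0.44518197.
Ratio = √(1−f) = 0.85234443.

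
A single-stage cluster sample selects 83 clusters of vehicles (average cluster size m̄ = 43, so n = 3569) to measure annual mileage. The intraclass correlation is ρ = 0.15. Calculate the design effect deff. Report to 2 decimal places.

deff = 1 + (43 − 1)·0.15 = 1 + 6.3 = 7.3.

7.30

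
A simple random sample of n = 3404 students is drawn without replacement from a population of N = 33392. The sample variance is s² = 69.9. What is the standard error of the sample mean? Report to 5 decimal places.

Under SRS without replacement, Var(ȳ) = (1 − f)·s²/n with f = n/N = 3404/33392 = 0.10194058.
Var(ȳ) = (1 − 0.10194058)·69.9/3404 = 0.89805942·0.020534665 = 0.018441349.
SE(ȳ) = √(0.018441349) = 0.13580.

0.13580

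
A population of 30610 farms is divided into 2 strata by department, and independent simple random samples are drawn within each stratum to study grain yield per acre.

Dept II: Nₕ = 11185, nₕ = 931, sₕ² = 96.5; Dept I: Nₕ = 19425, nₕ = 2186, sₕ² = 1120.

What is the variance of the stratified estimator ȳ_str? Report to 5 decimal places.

0.19580

Var(ȳ_str) = Σₕ Wₕ²(1 − fₕ)sₕ²/nₕ with Wₕ = Nₕ/N, N = 30610.
Dept II: Wₕ = 0.36540346; term = 0.36540346²·(1 − 0.08323648)·96.5/931 = 0.012687623.
Dept I: Wₕ = 0.63459654; term = 0.63459654²·(1 − 0.11253539)·1120/2186 = 0.18311094.
Sum = 0.19579856.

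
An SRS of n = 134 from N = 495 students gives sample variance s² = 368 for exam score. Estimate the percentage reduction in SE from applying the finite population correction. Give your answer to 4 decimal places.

f = n/N = 134/495 = 0.27070707.
SE_no-fpc = √(s²/n) = 1.657187; SE_fpc = √((1−f)s²/n) = 1.4152153.
Ratio = √(1−f) = 0.85398649. Reduction = 100·(1 − 0.85398649) = 14.6014%.

14.6014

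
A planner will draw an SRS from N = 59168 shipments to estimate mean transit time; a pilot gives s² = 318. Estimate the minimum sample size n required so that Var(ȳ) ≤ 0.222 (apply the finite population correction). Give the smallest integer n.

1399

Without fpc, n₀ = s²/D = 318/0.222 = 1432.4324.
With fpc, (1 − n/N)·s²/n ≤ D requires n ≥ n₀/(1 + n₀/N) = 1432.4324/(1 + 1432.4324/59168) = 1398.5735.
Rounding up, n = 1399.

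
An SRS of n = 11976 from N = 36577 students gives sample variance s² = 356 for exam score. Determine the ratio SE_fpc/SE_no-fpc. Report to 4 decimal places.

0.8201

f = n/N = 11976/36577 = 0.32741887.
SE_no-fpc = √(s²/n) = 0.17241264; SE_fpc = √((1−f)s²/n) = 0.14139741.
Ratio = √(1−f) = 0.82011044.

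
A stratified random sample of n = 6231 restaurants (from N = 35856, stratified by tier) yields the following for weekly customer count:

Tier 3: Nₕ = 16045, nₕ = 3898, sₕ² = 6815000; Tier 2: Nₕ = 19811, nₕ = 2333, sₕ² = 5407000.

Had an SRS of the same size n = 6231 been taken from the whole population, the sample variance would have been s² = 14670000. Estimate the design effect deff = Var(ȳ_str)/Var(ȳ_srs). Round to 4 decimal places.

0.4571

Var(ȳ_str) = Σ Wₕ²(1−fₕ)sₕ²/nₕ with Wₕ = Nₕ/35856:
  Tier 3: (16045/35856)²·(1−3898/16045)·6815000/3898 = 265.03858
  Tier 2: (19811/35856)²·(1−2333/19811)·5407000/2333 = 624.18896
  → Var(ȳ_str) = 889.22754.
Var(ȳ_srs) = (1 − 6231/35856)·14670000/6231 = 1945.2207.
deff = 889.22754 / 1945.2207 = 0.4571.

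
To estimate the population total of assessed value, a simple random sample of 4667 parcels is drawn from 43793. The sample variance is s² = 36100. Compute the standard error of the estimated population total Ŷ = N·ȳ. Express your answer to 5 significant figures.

Var(Ŷ) = N²·Var(ȳ) = N²·(1 − n/N)·s²/n.
f = 4667/43793 = 0.10656954; Var(ȳ) = 0.89343046·36100/4667 = 6.9108291.
Var(Ŷ) = 43793² · 6.9108291 = 1.3253774 × 10^10.
SE(Ŷ) = √(1.3253774 × 10^10) = 115130.

115130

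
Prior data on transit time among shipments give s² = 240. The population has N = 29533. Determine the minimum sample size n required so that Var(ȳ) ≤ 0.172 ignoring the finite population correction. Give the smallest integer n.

Without fpc, n₀ = s²/D = 240/0.172 = 1395.3488.
Rounding up, n = 1396.

1396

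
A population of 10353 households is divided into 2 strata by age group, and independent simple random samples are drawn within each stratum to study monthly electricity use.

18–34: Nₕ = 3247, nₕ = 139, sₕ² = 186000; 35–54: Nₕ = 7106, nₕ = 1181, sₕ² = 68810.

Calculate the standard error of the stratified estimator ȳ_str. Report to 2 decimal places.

Var(ȳ_str) = Σₕ Wₕ²(1 − fₕ)sₕ²/nₕ with Wₕ = Nₕ/N, N = 10353.
18–34: Wₕ = 0.31362890; term = 0.31362890²·(1 − 0.04280875)·186000/139 = 125.98795.
35–54: Wₕ = 0.68637110; term = 0.68637110²·(1 − 0.16619758)·68810/1181 = 22.88668.
Sum = 148.87463.
SE = √(148.87463) = 12.20.

12.20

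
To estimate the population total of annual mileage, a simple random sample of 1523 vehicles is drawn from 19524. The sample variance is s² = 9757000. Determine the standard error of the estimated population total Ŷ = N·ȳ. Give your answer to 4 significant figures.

Var(Ŷ) = N²·Var(ȳ) = N²·(1 − n/N)·s²/n.
f = 1523/19524 = 0.07800656; Var(ȳ) = 0.92199344·9757000/1523 = 5906.6908.
Var(Ŷ) = 19524² · 5906.6908 = 2.2515512 × 10^12.
SE(Ŷ) = √(2.2515512 × 10^12) = 1.501 × 10^6.

1.501 × 10^6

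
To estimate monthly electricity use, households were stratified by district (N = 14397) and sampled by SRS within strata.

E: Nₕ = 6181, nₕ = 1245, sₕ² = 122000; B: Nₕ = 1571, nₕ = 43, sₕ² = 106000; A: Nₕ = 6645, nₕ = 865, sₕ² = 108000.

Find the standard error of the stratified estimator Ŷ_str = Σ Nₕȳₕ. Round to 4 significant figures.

Var(Ŷ_str) = Σₕ Nₕ²(1 − fₕ)sₕ²/nₕ.
E: 6181²·(1 − 1245/6181)·122000/1245 = 2.9896777 × 10^9.
B: 1571²·(1 − 43/1571)·106000/43 = 5.917482 × 10^9.
A: 6645²·(1 − 865/6645)·108000/865 = 4.7954622 × 10^9.
Sum = 1.3702622 × 10^10.
SE = √(1.3702622 × 10^10) = 117100.

117100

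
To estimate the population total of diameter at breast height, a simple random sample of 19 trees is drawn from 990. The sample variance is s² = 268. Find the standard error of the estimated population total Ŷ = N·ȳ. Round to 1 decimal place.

Var(Ŷ) = N²·Var(ȳ) = N²·(1 − n/N)·s²/n.
f = 19/990 = 0.01919192; Var(ȳ) = 0.98080808·268/19 = 13.834556.
Var(Ŷ) = 990² · 13.834556 = 1.3559248 × 10^7.
SE(Ŷ) = √(1.3559248 × 10^7) = 3682.3.

3682.3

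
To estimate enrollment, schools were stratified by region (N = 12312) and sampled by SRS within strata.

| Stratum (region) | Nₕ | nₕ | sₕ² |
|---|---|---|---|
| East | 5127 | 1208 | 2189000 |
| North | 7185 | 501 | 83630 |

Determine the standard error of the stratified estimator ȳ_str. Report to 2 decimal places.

Var(ȳ_str) = Σₕ Wₕ²(1 − fₕ)sₕ²/nₕ with Wₕ = Nₕ/N, N = 12312.
East: Wₕ = 0.41642300; term = 0.41642300²·(1 − 0.23561537)·2189000/1208 = 240.19292.
North: Wₕ = 0.58357700; term = 0.58357700²·(1 − 0.06972860)·83630/501 = 52.88474.
Sum = 293.07766.
SE = √(293.07766) = 17.12.

17.12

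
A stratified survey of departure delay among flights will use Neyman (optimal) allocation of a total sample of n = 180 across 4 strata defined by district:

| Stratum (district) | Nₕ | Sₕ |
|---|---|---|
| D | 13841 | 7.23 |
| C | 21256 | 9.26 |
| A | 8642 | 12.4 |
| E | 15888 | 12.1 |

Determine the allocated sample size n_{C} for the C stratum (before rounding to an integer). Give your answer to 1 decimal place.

59.4

Neyman allocation: nₕ = n·NₕSₕ / Σⱼ NⱼSⱼ.
Σ NⱼSⱼ = 13841·7.23 + 21256·9.26 + 8642·12.4 + 15888·12.1 = 596306.59.
n_{C} = 180·21256·9.26 / 596306.59 = 59.4.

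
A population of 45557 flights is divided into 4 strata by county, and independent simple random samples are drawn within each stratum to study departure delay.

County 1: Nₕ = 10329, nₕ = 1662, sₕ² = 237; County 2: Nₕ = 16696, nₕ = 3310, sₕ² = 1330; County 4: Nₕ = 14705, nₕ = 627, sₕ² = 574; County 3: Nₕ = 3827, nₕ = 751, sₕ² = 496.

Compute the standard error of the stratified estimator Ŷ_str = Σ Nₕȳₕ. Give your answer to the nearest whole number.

Var(Ŷ_str) = Σₕ Nₕ²(1 − fₕ)sₕ²/nₕ.
County 1: 10329²·(1 − 1662/10329)·237/1662 = 1.2765693 × 10^7.
County 2: 16696²·(1 − 3310/16696)·1330/3310 = 8.9802185 × 10^7.
County 4: 14705²·(1 − 627/14705)·574/627 = 1.8951795 × 10^8.
County 3: 3827²·(1 − 751/3827)·496/751 = 7.7747518 × 10^6.
Sum = 2.9986058 × 10^8.
SE = √(2.9986058 × 10^8) = 17316.

17316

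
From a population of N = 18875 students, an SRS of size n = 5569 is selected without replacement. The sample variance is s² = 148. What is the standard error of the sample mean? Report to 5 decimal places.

0.13687

Under SRS without replacement, Var(ȳ) = (1 − f)·s²/n with f = n/N = 5569/18875 = 0.29504636.
Var(ȳ) = (1 − 0.29504636)·148/5569 = 0.70495364·0.026575687 = 0.018734627.
SE(ȳ) = √(0.018734627) = 0.13687.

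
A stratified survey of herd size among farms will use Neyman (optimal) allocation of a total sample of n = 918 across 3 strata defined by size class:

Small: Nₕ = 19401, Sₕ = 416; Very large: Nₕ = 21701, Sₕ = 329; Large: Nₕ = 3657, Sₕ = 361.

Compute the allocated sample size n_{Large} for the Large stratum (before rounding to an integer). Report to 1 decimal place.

Neyman allocation: nₕ = n·NₕSₕ / Σⱼ NⱼSⱼ.
Σ NⱼSⱼ = 19401·416 + 21701·329 + 3657·361 = 1.6530622 × 10^7.
n_{Large} = 918·3657·361 / (1.6530622 × 10^7) = 73.3.

73.3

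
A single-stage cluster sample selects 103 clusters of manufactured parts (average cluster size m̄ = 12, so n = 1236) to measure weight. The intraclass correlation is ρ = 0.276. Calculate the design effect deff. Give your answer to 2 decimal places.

deff = 1 + (12 − 1)·0.276 = 1 + 3.036 = 4.036.

4.04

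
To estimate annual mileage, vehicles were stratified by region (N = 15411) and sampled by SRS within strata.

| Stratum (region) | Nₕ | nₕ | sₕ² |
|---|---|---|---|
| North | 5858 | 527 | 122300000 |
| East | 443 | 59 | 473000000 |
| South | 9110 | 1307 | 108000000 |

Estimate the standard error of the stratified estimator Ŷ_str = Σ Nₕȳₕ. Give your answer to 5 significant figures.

3.8059 × 10^6

Var(Ŷ_str) = Σₕ Nₕ²(1 − fₕ)sₕ²/nₕ.
North: 5858²·(1 − 527/5858)·122300000/527 = 7.2472608 × 10^12.
East: 443²·(1 − 59/443)·473000000/59 = 1.3637793 × 10^12.
South: 9110²·(1 − 1307/9110)·108000000/1307 = 5.8739217 × 10^12.
Sum = 1.4484962 × 10^13.
SE = √(1.4484962 × 10^13) = 3.8059 × 10^6.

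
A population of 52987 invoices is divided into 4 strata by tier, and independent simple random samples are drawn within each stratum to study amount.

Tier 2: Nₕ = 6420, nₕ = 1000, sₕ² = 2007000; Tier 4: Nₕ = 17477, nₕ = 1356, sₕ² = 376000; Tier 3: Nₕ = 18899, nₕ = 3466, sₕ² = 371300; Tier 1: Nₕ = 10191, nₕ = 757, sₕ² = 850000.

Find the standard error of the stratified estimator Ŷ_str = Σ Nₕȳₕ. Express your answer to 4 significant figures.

Var(Ŷ_str) = Σₕ Nₕ²(1 − fₕ)sₕ²/nₕ.
Tier 2: 6420²·(1 − 1000/6420)·2007000/1000 = 6.9836375 × 10^10.
Tier 4: 17477²·(1 − 1356/17477)·376000/1356 = 7.8124458 × 10^10.
Tier 3: 18899²·(1 − 3466/18899)·371300/3466 = 3.1245363 × 10^10.
Tier 1: 10191²·(1 − 757/10191)·850000/757 = 1.0795325 × 10^11.
Sum = 2.8715945 × 10^11.
SE = √(2.8715945 × 10^11) = 535900.

535900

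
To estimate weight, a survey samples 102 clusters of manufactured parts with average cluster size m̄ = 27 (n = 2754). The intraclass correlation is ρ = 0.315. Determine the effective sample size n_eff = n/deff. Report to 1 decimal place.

deff = 1 + (27 − 1)·0.315 = 1 + 8.19 = 9.19.
n_eff = 2754 / 9.19 = 299.7.

299.7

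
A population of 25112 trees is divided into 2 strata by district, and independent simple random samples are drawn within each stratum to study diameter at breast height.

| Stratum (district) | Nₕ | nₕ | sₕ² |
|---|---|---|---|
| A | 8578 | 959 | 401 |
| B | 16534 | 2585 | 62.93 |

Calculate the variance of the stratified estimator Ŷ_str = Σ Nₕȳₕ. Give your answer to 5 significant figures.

3.2943 × 10^7

Var(Ŷ_str) = Σₕ Nₕ²(1 − fₕ)sₕ²/nₕ.
A: 8578²·(1 − 959/8578)·401/959 = 2.7328122 × 10^7.
B: 16534²·(1 − 2585/16534)·62.93/2585 = 5.6145919 × 10^6.
Sum = 3.2942714 × 10^7.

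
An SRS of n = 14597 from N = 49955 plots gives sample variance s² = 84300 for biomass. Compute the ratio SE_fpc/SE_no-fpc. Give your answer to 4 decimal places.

0.8413

f = n/N = 14597/49955 = 0.29220298.
SE_no-fpc = √(s²/n) = 2.4031561; SE_fpc = √((1−f)s²/n) = 2.0217914.
Ratio = √(1−f) = 0.84130673.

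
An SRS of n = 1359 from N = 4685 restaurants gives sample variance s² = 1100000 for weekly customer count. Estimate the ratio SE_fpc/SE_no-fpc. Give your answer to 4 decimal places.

f = n/N = 1359/4685 = 0.29007471.
SE_no-fpc = √(s²/n) = 28.450285; SE_fpc = √((1−f)s²/n) = 23.971375.
Ratio = √(1−f) = 0.84257065.

0.8426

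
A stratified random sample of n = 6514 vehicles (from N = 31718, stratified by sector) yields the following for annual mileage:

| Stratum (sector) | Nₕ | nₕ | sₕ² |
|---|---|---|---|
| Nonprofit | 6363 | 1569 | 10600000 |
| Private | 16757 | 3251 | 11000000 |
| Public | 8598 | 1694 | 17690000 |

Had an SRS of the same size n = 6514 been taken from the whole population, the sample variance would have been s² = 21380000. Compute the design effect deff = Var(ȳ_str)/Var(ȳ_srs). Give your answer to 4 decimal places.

0.6066

Var(ȳ_str) = Σ Wₕ²(1−fₕ)sₕ²/nₕ with Wₕ = Nₕ/31718:
  Nonprofit: (6363/31718)²·(1−1569/6363)·10600000/1569 = 204.84779
  Private: (16757/31718)²·(1−3251/16757)·11000000/3251 = 761.1796
  Public: (8598/31718)²·(1−1694/8598)·17690000/1694 = 616.17073
  → Var(ȳ_str) = 1582.1981.
Var(ȳ_srs) = (1 − 6514/31718)·21380000/6514 = 2608.0963.
deff = 1582.1981 / 2608.0963 = 0.6066.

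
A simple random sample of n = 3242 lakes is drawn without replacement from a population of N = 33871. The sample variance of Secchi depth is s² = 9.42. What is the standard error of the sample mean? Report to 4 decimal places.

Under SRS without replacement, Var(ȳ) = (1 − f)·s²/n with f = n/N = 3242/33871 = 0.09571610.
Var(ȳ) = (1 − 0.09571610)·9.42/3242 = 0.90428390·0.0029056138 = 0.0026274998.
SE(ȳ) = √(0.0026274998) = 0.0513.

0.0513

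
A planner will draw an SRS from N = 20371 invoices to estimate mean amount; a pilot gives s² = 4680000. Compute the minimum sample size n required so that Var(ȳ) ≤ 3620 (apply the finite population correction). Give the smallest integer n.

Without fpc, n₀ = s²/D = 4680000/3620 = 1292.8177.
With fpc, (1 − n/N)·s²/n ≤ D requires n ≥ n₀/(1 + n₀/N) = 1292.8177/(1 + 1292.8177/20371) = 1215.6671.
Rounding up, n = 1216.

1216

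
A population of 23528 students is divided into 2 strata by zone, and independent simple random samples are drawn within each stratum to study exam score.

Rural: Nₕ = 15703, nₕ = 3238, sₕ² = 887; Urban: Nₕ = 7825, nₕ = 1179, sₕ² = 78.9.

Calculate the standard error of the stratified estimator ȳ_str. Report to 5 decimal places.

Var(ȳ_str) = Σₕ Wₕ²(1 − fₕ)sₕ²/nₕ with Wₕ = Nₕ/N, N = 23528.
Rural: Wₕ = 0.66741755; term = 0.66741755²·(1 − 0.20620264)·887/3238 = 0.096861606.
Urban: Wₕ = 0.33258245; term = 0.33258245²·(1 − 0.15067093)·78.9/1179 = 0.0062869189.
Sum = 0.10314852.
SE = √(0.10314852) = 0.32117.

0.32117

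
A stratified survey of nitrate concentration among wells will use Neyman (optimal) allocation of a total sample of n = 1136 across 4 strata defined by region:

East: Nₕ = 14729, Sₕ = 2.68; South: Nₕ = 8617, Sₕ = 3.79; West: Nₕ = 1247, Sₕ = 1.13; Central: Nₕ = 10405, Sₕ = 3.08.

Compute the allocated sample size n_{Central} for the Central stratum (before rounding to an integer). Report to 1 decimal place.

344.8

Neyman allocation: nₕ = n·NₕSₕ / Σⱼ NⱼSⱼ.
Σ NⱼSⱼ = 14729·2.68 + 8617·3.79 + 1247·1.13 + 10405·3.08 = 105588.66.
n_{Central} = 1136·10405·3.08 / 105588.66 = 344.8.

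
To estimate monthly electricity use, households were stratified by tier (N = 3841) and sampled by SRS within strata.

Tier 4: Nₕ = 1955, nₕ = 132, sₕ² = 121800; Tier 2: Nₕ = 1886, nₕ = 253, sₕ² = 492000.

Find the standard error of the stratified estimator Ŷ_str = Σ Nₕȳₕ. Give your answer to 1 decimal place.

Var(Ŷ_str) = Σₕ Nₕ²(1 − fₕ)sₕ²/nₕ.
Tier 4: 1955²·(1 − 132/1955)·121800/132 = 3.2885677 × 10^9.
Tier 2: 1886²·(1 − 253/1886)·492000/253 = 5.9892502 × 10^9.
Sum = 9.2778179 × 10^9.
SE = √(9.2778179 × 10^9) = 96321.4.

96321.4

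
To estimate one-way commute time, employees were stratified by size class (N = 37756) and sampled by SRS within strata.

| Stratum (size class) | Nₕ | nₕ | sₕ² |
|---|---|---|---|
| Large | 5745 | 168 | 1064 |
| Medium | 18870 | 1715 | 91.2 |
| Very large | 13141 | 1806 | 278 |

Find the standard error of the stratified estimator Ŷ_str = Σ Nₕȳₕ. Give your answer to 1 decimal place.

Var(Ŷ_str) = Σₕ Nₕ²(1 − fₕ)sₕ²/nₕ.
Large: 5745²·(1 − 168/5745)·1064/168 = 2.0291914 × 10^8.
Medium: 18870²·(1 − 1715/18870)·91.2/1715 = 1.7214457 × 10^7.
Very large: 13141²·(1 − 1806/13141)·278/1806 = 2.2928571 × 10^7.
Sum = 2.4306217 × 10^8.
SE = √(2.4306217 × 10^8) = 15590.5.

15590.5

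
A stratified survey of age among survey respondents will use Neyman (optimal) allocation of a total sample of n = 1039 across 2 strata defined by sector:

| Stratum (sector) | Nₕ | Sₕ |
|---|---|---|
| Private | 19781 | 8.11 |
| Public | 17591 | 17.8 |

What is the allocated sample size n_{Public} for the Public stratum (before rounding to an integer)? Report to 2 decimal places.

Neyman allocation: nₕ = n·NₕSₕ / Σⱼ NⱼSⱼ.
Σ NⱼSⱼ = 19781·8.11 + 17591·17.8 = 473543.71.
n_{Public} = 1039·17591·17.8 / 473543.71 = 687.01.

687.01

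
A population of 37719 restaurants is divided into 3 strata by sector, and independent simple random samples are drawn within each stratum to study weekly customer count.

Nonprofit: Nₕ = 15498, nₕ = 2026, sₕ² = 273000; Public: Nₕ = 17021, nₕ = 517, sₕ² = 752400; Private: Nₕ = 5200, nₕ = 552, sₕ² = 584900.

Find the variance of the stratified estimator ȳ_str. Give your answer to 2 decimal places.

325.13

Var(ȳ_str) = Σₕ Wₕ²(1 − fₕ)sₕ²/nₕ with Wₕ = Nₕ/N, N = 37719.
Nonprofit: Wₕ = 0.41088046; term = 0.41088046²·(1 − 0.13072655)·273000/2026 = 19.774732.
Public: Wₕ = 0.45125799; term = 0.45125799²·(1 − 0.03037424)·752400/517 = 287.35065.
Private: Wₕ = 0.13786156; term = 0.13786156²·(1 − 0.10615385)·584900/552 = 18.000794.
Sum = 325.12618.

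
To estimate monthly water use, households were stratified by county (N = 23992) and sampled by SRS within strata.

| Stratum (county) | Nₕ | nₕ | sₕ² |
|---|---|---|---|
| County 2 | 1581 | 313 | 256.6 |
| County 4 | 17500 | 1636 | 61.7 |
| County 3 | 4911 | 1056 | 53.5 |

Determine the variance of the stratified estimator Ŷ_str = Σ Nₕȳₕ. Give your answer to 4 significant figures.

Var(Ŷ_str) = Σₕ Nₕ²(1 − fₕ)sₕ²/nₕ.
County 2: 1581²·(1 − 313/1581)·256.6/313 = 1.6434763 × 10^6.
County 4: 17500²·(1 − 1636/17500)·61.7/1636 = 1.0470143 × 10^7.
County 3: 4911²·(1 − 1056/4911)·53.5/1056 = 959144.81.
Sum = 1.3072764 × 10^7.

1.307 × 10^7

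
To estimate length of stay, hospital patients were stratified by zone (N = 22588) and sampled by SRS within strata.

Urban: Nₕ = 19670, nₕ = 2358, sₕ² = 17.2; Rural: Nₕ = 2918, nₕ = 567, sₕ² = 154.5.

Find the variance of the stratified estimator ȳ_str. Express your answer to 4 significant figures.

Var(ȳ_str) = Σₕ Wₕ²(1 − fₕ)sₕ²/nₕ with Wₕ = Nₕ/N, N = 22588.
Urban: Wₕ = 0.87081636; term = 0.87081636²·(1 − 0.11987799)·17.2/2358 = 0.0048683376.
Rural: Wₕ = 0.12918364; term = 0.12918364²·(1 − 0.19431117)·154.5/567 = 0.0036637665.
Sum = 0.0085321041.

0.008532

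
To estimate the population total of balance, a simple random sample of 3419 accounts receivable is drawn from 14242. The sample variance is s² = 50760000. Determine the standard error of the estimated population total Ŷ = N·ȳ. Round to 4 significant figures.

1.513 × 10^6

Var(Ŷ) = N²·Var(ȳ) = N²·(1 − n/N)·s²/n.
f = 3419/14242 = 0.24006460; Var(ȳ) = 0.75993540·50760000/3419 = 11282.34.
Var(Ŷ) = 14242² · 11282.34 = 2.2884485 × 10^12.
SE(Ŷ) = √(2.2884485 × 10^12) = 1.513 × 10^6.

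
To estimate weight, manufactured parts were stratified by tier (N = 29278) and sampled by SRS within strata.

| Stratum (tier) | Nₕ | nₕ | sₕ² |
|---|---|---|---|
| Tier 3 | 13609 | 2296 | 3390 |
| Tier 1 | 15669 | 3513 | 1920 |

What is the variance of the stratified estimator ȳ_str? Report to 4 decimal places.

0.3866

Var(ȳ_str) = Σₕ Wₕ²(1 − fₕ)sₕ²/nₕ with Wₕ = Nₕ/N, N = 29278.
Tier 3: Wₕ = 0.46482000; term = 0.46482000²·(1 − 0.16871188)·3390/2296 = 0.26518503.
Tier 1: Wₕ = 0.53518000; term = 0.53518000²·(1 − 0.22420065)·1920/3513 = 0.12144293.
Sum = 0.38662796.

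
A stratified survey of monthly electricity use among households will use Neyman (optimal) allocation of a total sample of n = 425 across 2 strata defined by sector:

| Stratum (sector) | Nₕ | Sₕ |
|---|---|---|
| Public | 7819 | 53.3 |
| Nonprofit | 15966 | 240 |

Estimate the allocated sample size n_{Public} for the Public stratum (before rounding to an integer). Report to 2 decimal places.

41.69

Neyman allocation: nₕ = n·NₕSₕ / Σⱼ NⱼSⱼ.
Σ NⱼSⱼ = 7819·53.3 + 15966·240 = 4.2485927 × 10^6.
n_{Public} = 425·7819·53.3 / (4.2485927 × 10^6) = 41.69.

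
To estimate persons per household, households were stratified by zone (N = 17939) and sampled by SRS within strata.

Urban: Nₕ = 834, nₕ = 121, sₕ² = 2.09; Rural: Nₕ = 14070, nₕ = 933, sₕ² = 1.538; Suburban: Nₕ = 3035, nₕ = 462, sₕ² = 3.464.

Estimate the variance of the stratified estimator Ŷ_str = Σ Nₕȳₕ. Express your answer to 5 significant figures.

373520

Var(Ŷ_str) = Σₕ Nₕ²(1 − fₕ)sₕ²/nₕ.
Urban: 834²·(1 − 121/834)·2.09/121 = 10271.089.
Rural: 14070²·(1 − 933/14070)·1.538/933 = 304694.76.
Suburban: 3035²·(1 − 462/3035)·3.464/462 = 58551.01.
Sum = 373516.86.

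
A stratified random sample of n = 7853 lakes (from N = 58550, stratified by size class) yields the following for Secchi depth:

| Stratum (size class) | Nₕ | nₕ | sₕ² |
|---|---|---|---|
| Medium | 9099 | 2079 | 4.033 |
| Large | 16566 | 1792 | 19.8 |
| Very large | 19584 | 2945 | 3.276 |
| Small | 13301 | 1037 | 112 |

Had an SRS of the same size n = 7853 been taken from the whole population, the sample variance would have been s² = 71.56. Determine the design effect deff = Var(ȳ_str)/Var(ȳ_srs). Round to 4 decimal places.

0.7693

Var(ȳ_str) = Σ Wₕ²(1−fₕ)sₕ²/nₕ with Wₕ = Nₕ/58550:
  Medium: (9099/58550)²·(1−2079/9099)·4.033/2079 = 3.6145207 × 10^-5
  Large: (16566/58550)²·(1−1792/16566)·19.8/1792 = 7.8884039 × 10^-4
  Very large: (19584/58550)²·(1−2945/19584)·3.276/2945 = 1.0573857 × 10^-4
  Small: (13301/58550)²·(1−1037/13301)·112/1037 = 0.0051392755
  → Var(ȳ_str) = 0.0060699997.
Var(ȳ_srs) = (1 − 7853/58550)·71.56/7853 = 0.0078902379.
deff = 0.0060699997 / 0.0078902379 = 0.7693.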